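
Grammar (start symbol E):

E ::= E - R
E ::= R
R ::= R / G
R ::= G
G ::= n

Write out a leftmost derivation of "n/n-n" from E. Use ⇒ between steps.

E ⇒ E-R ⇒ R-R ⇒ R/G-R ⇒ G/G-R ⇒ n/G-R ⇒ n/n-R ⇒ n/n-G ⇒ n/n-n

E ⇒ E-R   [E ::= E - R]
E-R ⇒ R-R   [E ::= R]
R-R ⇒ R/G-R   [R ::= R / G]
R/G-R ⇒ G/G-R   [R ::= G]
G/G-R ⇒ n/G-R   [G ::= n]
n/G-R ⇒ n/n-R   [G ::= n]
n/n-R ⇒ n/n-G   [R ::= G]
n/n-G ⇒ n/n-n   [G ::= n]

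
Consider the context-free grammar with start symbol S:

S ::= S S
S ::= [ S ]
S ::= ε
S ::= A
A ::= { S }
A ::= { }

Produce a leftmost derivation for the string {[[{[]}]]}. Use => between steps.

S=>A=>{S}=>{[S]}=>{[[S]]}=>{[[A]]}=>{[[{S}]]}=>{[[{[S]}]]}=>{[[{[]}]]}

S => A   [S ::= A]
A => {S}   [A ::= { S }]
{S} => {[S]}   [S ::= [ S ]]
{[S]} => {[[S]]}   [S ::= [ S ]]
{[[S]]} => {[[A]]}   [S ::= A]
{[[A]]} => {[[{S}]]}   [A ::= { S }]
{[[{S}]]} => {[[{[S]}]]}   [S ::= [ S ]]
{[[{[S]}]]} => {[[{[]}]]}   [S ::= ε]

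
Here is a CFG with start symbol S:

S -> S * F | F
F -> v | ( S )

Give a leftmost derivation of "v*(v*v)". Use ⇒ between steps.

S ⇒ S*F   [S -> S * F]
S*F ⇒ F*F   [S -> F]
F*F ⇒ v*F   [F -> v]
v*F ⇒ v*(S)   [F -> ( S )]
v*(S) ⇒ v*(S*F)   [S -> S * F]
v*(S*F) ⇒ v*(F*F)   [S -> F]
v*(F*F) ⇒ v*(v*F)   [F -> v]
v*(v*F) ⇒ v*(v*v)   [F -> v]

S ⇒ S*F ⇒ F*F ⇒ v*F ⇒ v*(S) ⇒ v*(S*F) ⇒ v*(F*F) ⇒ v*(v*F) ⇒ v*(v*v)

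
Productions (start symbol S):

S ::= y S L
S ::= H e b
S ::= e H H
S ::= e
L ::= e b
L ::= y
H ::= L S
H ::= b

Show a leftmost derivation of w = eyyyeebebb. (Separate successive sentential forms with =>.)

S=>eHH=>eLSH=>eySH=>eyySLH=>eyyHebLH=>eyyLSebLH=>eyyySebLH=>eyyyeebLH=>eyyyeebebH=>eyyyeebebb

S => eHH   [S ::= e H H]
eHH => eLSH   [H ::= L S]
eLSH => eySH   [L ::= y]
eySH => eyySLH   [S ::= y S L]
eyySLH => eyyHebLH   [S ::= H e b]
eyyHebLH => eyyLSebLH   [H ::= L S]
eyyLSebLH => eyyySebLH   [L ::= y]
eyyySebLH => eyyyeebLH   [S ::= e]
eyyyeebLH => eyyyeebebH   [L ::= e b]
eyyyeebebH => eyyyeebebb   [H ::= b]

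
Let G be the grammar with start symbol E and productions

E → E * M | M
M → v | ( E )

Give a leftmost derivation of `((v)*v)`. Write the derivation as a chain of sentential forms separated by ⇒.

E ⇒ M ⇒ (E) ⇒ (E*M) ⇒ (M*M) ⇒ ((E)*M) ⇒ ((M)*M) ⇒ ((v)*M) ⇒ ((v)*v)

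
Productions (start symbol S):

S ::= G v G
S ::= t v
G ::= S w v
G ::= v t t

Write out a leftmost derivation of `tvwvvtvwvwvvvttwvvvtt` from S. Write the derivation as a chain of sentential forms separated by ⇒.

S ⇒ GvG ⇒ SwvvG ⇒ GvGwvvG ⇒ SwvvGwvvG ⇒ GvGwvvGwvvG ⇒ SwvvGwvvGwvvG ⇒ tvwvvGwvvGwvvG ⇒ tvwvvSwvwvvGwvvG ⇒ tvwvvtvwvwvvGwvvG ⇒ tvwvvtvwvwvvvttwvvG ⇒ tvwvvtvwvwvvvttwvvvtt

S ⇒ GvG   [S ::= G v G]
GvG ⇒ SwvvG   [G ::= S w v]
SwvvG ⇒ GvGwvvG   [S ::= G v G]
GvGwvvG ⇒ SwvvGwvvG   [G ::= S w v]
SwvvGwvvG ⇒ GvGwvvGwvvG   [S ::= G v G]
GvGwvvGwvvG ⇒ SwvvGwvvGwvvG   [G ::= S w v]
SwvvGwvvGwvvG ⇒ tvwvvGwvvGwvvG   [S ::= t v]
tvwvvGwvvGwvvG ⇒ tvwvvSwvwvvGwvvG   [G ::= S w v]
tvwvvSwvwvvGwvvG ⇒ tvwvvtvwvwvvGwvvG   [S ::= t v]
tvwvvtvwvwvvGwvvG ⇒ tvwvvtvwvwvvvttwvvG   [G ::= v t t]
tvwvvtvwvwvvvttwvvG ⇒ tvwvvtvwvwvvvttwvvvtt   [G ::= v t t]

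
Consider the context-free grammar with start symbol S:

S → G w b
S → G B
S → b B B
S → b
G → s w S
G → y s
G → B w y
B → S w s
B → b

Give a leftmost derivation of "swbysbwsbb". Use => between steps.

S => GB => swSB => swbBBB => swbSwsBB => swbGBwsBB => swbysBwsBB => swbysbwsBB => swbysbwsbB => swbysbwsbb

S => GB   [S → G B]
GB => swSB   [G → s w S]
swSB => swbBBB   [S → b B B]
swbBBB => swbSwsBB   [B → S w s]
swbSwsBB => swbGBwsBB   [S → G B]
swbGBwsBB => swbysBwsBB   [G → y s]
swbysBwsBB => swbysbwsBB   [B → b]
swbysbwsBB => swbysbwsbB   [B → b]
swbysbwsbB => swbysbwsbb   [B → b]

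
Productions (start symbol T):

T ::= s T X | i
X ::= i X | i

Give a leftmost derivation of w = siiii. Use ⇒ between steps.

T ⇒ sTX ⇒ siX ⇒ siiX ⇒ siiiX ⇒ siiii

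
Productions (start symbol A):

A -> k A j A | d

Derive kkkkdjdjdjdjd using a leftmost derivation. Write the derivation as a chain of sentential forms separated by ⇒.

A ⇒ kAjA ⇒ kkAjAjA ⇒ kkkAjAjAjA ⇒ kkkkAjAjAjAjA ⇒ kkkkdjAjAjAjA ⇒ kkkkdjdjAjAjA ⇒ kkkkdjdjdjAjA ⇒ kkkkdjdjdjdjA ⇒ kkkkdjdjdjdjd

A ⇒ kAjA   [A -> k A j A]
kAjA ⇒ kkAjAjA   [A -> k A j A]
kkAjAjA ⇒ kkkAjAjAjA   [A -> k A j A]
kkkAjAjAjA ⇒ kkkkAjAjAjAjA   [A -> k A j A]
kkkkAjAjAjAjA ⇒ kkkkdjAjAjAjA   [A -> d]
kkkkdjAjAjAjA ⇒ kkkkdjdjAjAjA   [A -> d]
kkkkdjdjAjAjA ⇒ kkkkdjdjdjAjA   [A -> d]
kkkkdjdjdjAjA ⇒ kkkkdjdjdjdjA   [A -> d]
kkkkdjdjdjdjA ⇒ kkkkdjdjdjdjd   [A -> d]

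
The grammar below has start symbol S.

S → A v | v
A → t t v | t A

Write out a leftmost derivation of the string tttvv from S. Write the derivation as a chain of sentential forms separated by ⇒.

S ⇒ Av ⇒ tAv ⇒ tttvv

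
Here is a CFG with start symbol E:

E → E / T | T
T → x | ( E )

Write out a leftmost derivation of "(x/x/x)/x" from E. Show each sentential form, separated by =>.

E => E/T   [E → E / T]
E/T => T/T   [E → T]
T/T => (E)/T   [T → ( E )]
(E)/T => (E/T)/T   [E → E / T]
(E/T)/T => (E/T/T)/T   [E → E / T]
(E/T/T)/T => (T/T/T)/T   [E → T]
(T/T/T)/T => (x/T/T)/T   [T → x]
(x/T/T)/T => (x/x/T)/T   [T → x]
(x/x/T)/T => (x/x/x)/T   [T → x]
(x/x/x)/T => (x/x/x)/x   [T → x]

E => E/T => T/T => (E)/T => (E/T)/T => (E/T/T)/T => (T/T/T)/T => (x/T/T)/T => (x/x/T)/T => (x/x/x)/T => (x/x/x)/x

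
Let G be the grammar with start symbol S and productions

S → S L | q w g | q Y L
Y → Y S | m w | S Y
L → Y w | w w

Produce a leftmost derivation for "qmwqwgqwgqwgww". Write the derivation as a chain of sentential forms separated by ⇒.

S ⇒ qYL ⇒ qYSL ⇒ qYSSL ⇒ qYSSSL ⇒ qmwSSSL ⇒ qmwqwgSSL ⇒ qmwqwgqwgSL ⇒ qmwqwgqwgqwgL ⇒ qmwqwgqwgqwgww

S ⇒ qYL   [S → q Y L]
qYL ⇒ qYSL   [Y → Y S]
qYSL ⇒ qYSSL   [Y → Y S]
qYSSL ⇒ qYSSSL   [Y → Y S]
qYSSSL ⇒ qmwSSSL   [Y → m w]
qmwSSSL ⇒ qmwqwgSSL   [S → q w g]
qmwqwgSSL ⇒ qmwqwgqwgSL   [S → q w g]
qmwqwgqwgSL ⇒ qmwqwgqwgqwgL   [S → q w g]
qmwqwgqwgqwgL ⇒ qmwqwgqwgqwgww   [L → w w]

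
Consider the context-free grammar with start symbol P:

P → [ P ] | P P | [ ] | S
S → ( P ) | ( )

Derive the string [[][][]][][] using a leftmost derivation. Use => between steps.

P=>PP=>PPP=>[P]PP=>[PP]PP=>[PPP]PP=>[[]PP]PP=>[[][]P]PP=>[[][][]]PP=>[[][][]][]P=>[[][][]][][]

P => PP   [P → P P]
PP => PPP   [P → P P]
PPP => [P]PP   [P → [ P ]]
[P]PP => [PP]PP   [P → P P]
[PP]PP => [PPP]PP   [P → P P]
[PPP]PP => [[]PP]PP   [P → [ ]]
[[]PP]PP => [[][]P]PP   [P → [ ]]
[[][]P]PP => [[][][]]PP   [P → [ ]]
[[][][]]PP => [[][][]][]P   [P → [ ]]
[[][][]][]P => [[][][]][][]   [P → [ ]]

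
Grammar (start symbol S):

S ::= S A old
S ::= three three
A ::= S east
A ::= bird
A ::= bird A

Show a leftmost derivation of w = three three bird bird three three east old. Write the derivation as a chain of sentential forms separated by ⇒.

S ⇒ S A old   [S ::= S A old]
S A old ⇒ three three A old   [S ::= three three]
three three A old ⇒ three three bird A old   [A ::= bird A]
three three bird A old ⇒ three three bird bird A old   [A ::= bird A]
three three bird bird A old ⇒ three three bird bird S east old   [A ::= S east]
three three bird bird S east old ⇒ three three bird bird three three east old   [S ::= three three]

S ⇒ S A old ⇒ three three A old ⇒ three three bird A old ⇒ three three bird bird A old ⇒ three three bird bird S east old ⇒ three three bird bird three three east old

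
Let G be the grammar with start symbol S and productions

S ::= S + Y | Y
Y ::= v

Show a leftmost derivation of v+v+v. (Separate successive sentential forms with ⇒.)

S ⇒ S+Y ⇒ S+Y+Y ⇒ Y+Y+Y ⇒ v+Y+Y ⇒ v+v+Y ⇒ v+v+v

S ⇒ S+Y   [S ::= S + Y]
S+Y ⇒ S+Y+Y   [S ::= S + Y]
S+Y+Y ⇒ Y+Y+Y   [S ::= Y]
Y+Y+Y ⇒ v+Y+Y   [Y ::= v]
v+Y+Y ⇒ v+v+Y   [Y ::= v]
v+v+Y ⇒ v+v+v   [Y ::= v]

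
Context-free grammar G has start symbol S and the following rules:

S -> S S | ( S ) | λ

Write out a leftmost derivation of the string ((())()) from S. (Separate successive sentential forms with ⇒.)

S ⇒ (S) ⇒ (SS) ⇒ ((S)S) ⇒ (((S))S) ⇒ ((())S) ⇒ ((())SS) ⇒ ((())(S)S) ⇒ ((())()S) ⇒ ((())())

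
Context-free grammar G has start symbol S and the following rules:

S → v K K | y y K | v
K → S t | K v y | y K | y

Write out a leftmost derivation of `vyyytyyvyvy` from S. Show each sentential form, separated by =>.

S => vKK => vStK => vyyKtK => vyyytK => vyyytyK => vyyytyKvy => vyyytyKvyvy => vyyytyyvyvy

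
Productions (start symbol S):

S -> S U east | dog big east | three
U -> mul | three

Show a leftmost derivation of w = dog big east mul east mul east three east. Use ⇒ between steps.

S ⇒ S U east   [S -> S U east]
S U east ⇒ S U east U east   [S -> S U east]
S U east U east ⇒ S U east U east U east   [S -> S U east]
S U east U east U east ⇒ dog big east U east U east U east   [S -> dog big east]
dog big east U east U east U east ⇒ dog big east mul east U east U east   [U -> mul]
dog big east mul east U east U east ⇒ dog big east mul east mul east U east   [U -> mul]
dog big east mul east mul east U east ⇒ dog big east mul east mul east three east   [U -> three]

S ⇒ S U east ⇒ S U east U east ⇒ S U east U east U east ⇒ dog big east U east U east U east ⇒ dog big east mul east U east U east ⇒ dog big east mul east mul east U east ⇒ dog big east mul east mul east three east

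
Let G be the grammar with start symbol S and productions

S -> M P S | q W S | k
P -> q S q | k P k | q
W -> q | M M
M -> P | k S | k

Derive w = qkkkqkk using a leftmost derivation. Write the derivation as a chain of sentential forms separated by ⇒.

S ⇒ qWS ⇒ qMMS ⇒ qkMS ⇒ qkkSS ⇒ qkkMPSS ⇒ qkkkPSS ⇒ qkkkqSS ⇒ qkkkqkS ⇒ qkkkqkk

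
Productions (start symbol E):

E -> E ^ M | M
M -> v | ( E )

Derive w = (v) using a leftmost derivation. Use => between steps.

E=>M=>(E)=>(M)=>(v)

E => M   [E -> M]
M => (E)   [M -> ( E )]
(E) => (M)   [E -> M]
(M) => (v)   [M -> v]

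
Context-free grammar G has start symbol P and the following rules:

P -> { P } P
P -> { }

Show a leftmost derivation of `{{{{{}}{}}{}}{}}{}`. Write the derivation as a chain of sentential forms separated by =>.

P=>{P}P=>{{P}P}P=>{{{P}P}P}P=>{{{{P}P}P}P}P=>{{{{{}}P}P}P}P=>{{{{{}}{}}P}P}P=>{{{{{}}{}}{}}P}P=>{{{{{}}{}}{}}{}}P=>{{{{{}}{}}{}}{}}{}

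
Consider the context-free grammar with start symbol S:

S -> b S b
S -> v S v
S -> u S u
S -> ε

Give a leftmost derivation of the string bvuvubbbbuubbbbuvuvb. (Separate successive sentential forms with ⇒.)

S ⇒ bSb ⇒ bvSvb ⇒ bvuSuvb ⇒ bvuvSvuvb ⇒ bvuvuSuvuvb ⇒ bvuvubSbuvuvb ⇒ bvuvubbSbbuvuvb ⇒ bvuvubbbSbbbuvuvb ⇒ bvuvubbbbSbbbbuvuvb ⇒ bvuvubbbbuSubbbbuvuvb ⇒ bvuvubbbbuubbbbuvuvb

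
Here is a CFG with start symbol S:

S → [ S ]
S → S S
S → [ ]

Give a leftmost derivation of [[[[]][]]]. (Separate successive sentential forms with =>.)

S => [S]   [S → [ S ]]
[S] => [[S]]   [S → [ S ]]
[[S]] => [[SS]]   [S → S S]
[[SS]] => [[[S]S]]   [S → [ S ]]
[[[S]S]] => [[[[]]S]]   [S → [ ]]
[[[[]]S]] => [[[[]][]]]   [S → [ ]]

S => [S] => [[S]] => [[SS]] => [[[S]S]] => [[[[]]S]] => [[[[]][]]]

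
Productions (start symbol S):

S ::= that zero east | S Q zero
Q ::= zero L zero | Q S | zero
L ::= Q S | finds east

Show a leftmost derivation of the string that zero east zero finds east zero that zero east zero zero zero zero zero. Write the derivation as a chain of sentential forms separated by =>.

S => S Q zero   [S ::= S Q zero]
S Q zero => S Q zero Q zero   [S ::= S Q zero]
S Q zero Q zero => S Q zero Q zero Q zero   [S ::= S Q zero]
S Q zero Q zero Q zero => that zero east Q zero Q zero Q zero   [S ::= that zero east]
that zero east Q zero Q zero Q zero => that zero east Q S zero Q zero Q zero   [Q ::= Q S]
that zero east Q S zero Q zero Q zero => that zero east zero L zero S zero Q zero Q zero   [Q ::= zero L zero]
that zero east zero L zero S zero Q zero Q zero => that zero east zero finds east zero S zero Q zero Q zero   [L ::= finds east]
that zero east zero finds east zero S zero Q zero Q zero => that zero east zero finds east zero that zero east zero Q zero Q zero   [S ::= that zero east]
that zero east zero finds east zero that zero east zero Q zero Q zero => that zero east zero finds east zero that zero east zero zero zero Q zero   [Q ::= zero]
that zero east zero finds east zero that zero east zero zero zero Q zero => that zero east zero finds east zero that zero east zero zero zero zero zero   [Q ::= zero]

S => S Q zero => S Q zero Q zero => S Q zero Q zero Q zero => that zero east Q zero Q zero Q zero => that zero east Q S zero Q zero Q zero => that zero east zero L zero S zero Q zero Q zero => that zero east zero finds east zero S zero Q zero Q zero => that zero east zero finds east zero that zero east zero Q zero Q zero => that zero east zero finds east zero that zero east zero zero zero Q zero => that zero east zero finds east zero that zero east zero zero zero zero zero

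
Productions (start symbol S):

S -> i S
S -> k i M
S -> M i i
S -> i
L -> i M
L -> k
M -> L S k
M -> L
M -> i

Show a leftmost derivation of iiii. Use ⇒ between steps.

S ⇒ iS   [S -> i S]
iS ⇒ iiS   [S -> i S]
iiS ⇒ iiiS   [S -> i S]
iiiS ⇒ iiii   [S -> i]

S ⇒ iS ⇒ iiS ⇒ iiiS ⇒ iiii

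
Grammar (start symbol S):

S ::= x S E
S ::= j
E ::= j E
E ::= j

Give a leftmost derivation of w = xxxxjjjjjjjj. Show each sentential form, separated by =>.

S => xSE   [S ::= x S E]
xSE => xxSEE   [S ::= x S E]
xxSEE => xxxSEEE   [S ::= x S E]
xxxSEEE => xxxxSEEEE   [S ::= x S E]
xxxxSEEEE => xxxxjEEEE   [S ::= j]
xxxxjEEEE => xxxxjjEEE   [E ::= j]
xxxxjjEEE => xxxxjjjEEE   [E ::= j E]
xxxxjjjEEE => xxxxjjjjEE   [E ::= j]
xxxxjjjjEE => xxxxjjjjjEE   [E ::= j E]
xxxxjjjjjEE => xxxxjjjjjjE   [E ::= j]
xxxxjjjjjjE => xxxxjjjjjjjE   [E ::= j E]
xxxxjjjjjjjE => xxxxjjjjjjjj   [E ::= j]

S=>xSE=>xxSEE=>xxxSEEE=>xxxxSEEEE=>xxxxjEEEE=>xxxxjjEEE=>xxxxjjjEEE=>xxxxjjjjEE=>xxxxjjjjjEE=>xxxxjjjjjjE=>xxxxjjjjjjjE=>xxxxjjjjjjjj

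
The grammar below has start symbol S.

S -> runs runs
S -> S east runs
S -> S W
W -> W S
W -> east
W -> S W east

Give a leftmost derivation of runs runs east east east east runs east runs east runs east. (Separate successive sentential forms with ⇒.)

S ⇒ S W ⇒ S east runs W ⇒ S east runs east runs W ⇒ S east runs east runs east runs W ⇒ S W east runs east runs east runs W ⇒ S W W east runs east runs east runs W ⇒ S W W W east runs east runs east runs W ⇒ runs runs W W W east runs east runs east runs W ⇒ runs runs east W W east runs east runs east runs W ⇒ runs runs east east W east runs east runs east runs W ⇒ runs runs east east east east runs east runs east runs W ⇒ runs runs east east east east runs east runs east runs east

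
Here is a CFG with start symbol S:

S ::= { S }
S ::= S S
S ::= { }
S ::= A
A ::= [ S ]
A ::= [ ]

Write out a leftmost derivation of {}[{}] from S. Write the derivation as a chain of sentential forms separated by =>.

S => SS => {}S => {}A => {}[S] => {}[{}]

S => SS   [S ::= S S]
SS => {}S   [S ::= { }]
{}S => {}A   [S ::= A]
{}A => {}[S]   [A ::= [ S ]]
{}[S] => {}[{}]   [S ::= { }]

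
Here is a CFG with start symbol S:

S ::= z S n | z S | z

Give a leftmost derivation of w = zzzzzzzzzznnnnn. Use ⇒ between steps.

S ⇒ zSn ⇒ zzSn ⇒ zzzSnn ⇒ zzzzSnn ⇒ zzzzzSnnn ⇒ zzzzzzSnnnn ⇒ zzzzzzzSnnnn ⇒ zzzzzzzzSnnnnn ⇒ zzzzzzzzzSnnnnn ⇒ zzzzzzzzzznnnnn

S ⇒ zSn   [S ::= z S n]
zSn ⇒ zzSn   [S ::= z S]
zzSn ⇒ zzzSnn   [S ::= z S n]
zzzSnn ⇒ zzzzSnn   [S ::= z S]
zzzzSnn ⇒ zzzzzSnnn   [S ::= z S n]
zzzzzSnnn ⇒ zzzzzzSnnnn   [S ::= z S n]
zzzzzzSnnnn ⇒ zzzzzzzSnnnn   [S ::= z S]
zzzzzzzSnnnn ⇒ zzzzzzzzSnnnnn   [S ::= z S n]
zzzzzzzzSnnnnn ⇒ zzzzzzzzzSnnnnn   [S ::= z S]
zzzzzzzzzSnnnnn ⇒ zzzzzzzzzznnnnn   [S ::= z]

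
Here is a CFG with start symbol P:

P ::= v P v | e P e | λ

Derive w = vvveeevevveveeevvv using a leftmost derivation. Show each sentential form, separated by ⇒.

P ⇒ vPv ⇒ vvPvv ⇒ vvvPvvv ⇒ vvvePevvv ⇒ vvveePeevvv ⇒ vvveeePeeevvv ⇒ vvveeevPveeevvv ⇒ vvveeevePeveeevvv ⇒ vvveeevevPveveeevvv ⇒ vvveeevevveveeevvv

P ⇒ vPv   [P ::= v P v]
vPv ⇒ vvPvv   [P ::= v P v]
vvPvv ⇒ vvvPvvv   [P ::= v P v]
vvvPvvv ⇒ vvvePevvv   [P ::= e P e]
vvvePevvv ⇒ vvveePeevvv   [P ::= e P e]
vvveePeevvv ⇒ vvveeePeeevvv   [P ::= e P e]
vvveeePeeevvv ⇒ vvveeevPveeevvv   [P ::= v P v]
vvveeevPveeevvv ⇒ vvveeevePeveeevvv   [P ::= e P e]
vvveeevePeveeevvv ⇒ vvveeevevPveveeevvv   [P ::= v P v]
vvveeevevPveveeevvv ⇒ vvveeevevveveeevvv   [P ::= λ]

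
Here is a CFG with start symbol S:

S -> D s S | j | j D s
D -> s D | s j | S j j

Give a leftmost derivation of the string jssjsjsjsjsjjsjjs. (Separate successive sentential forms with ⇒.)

S ⇒ jDs   [S -> j D s]
jDs ⇒ jsDs   [D -> s D]
jsDs ⇒ jssDs   [D -> s D]
jssDs ⇒ jssSjjs   [D -> S j j]
jssSjjs ⇒ jssjDsjjs   [S -> j D s]
jssjDsjjs ⇒ jssjSjjsjjs   [D -> S j j]
jssjSjjsjjs ⇒ jssjDsSjjsjjs   [S -> D s S]
jssjDsSjjsjjs ⇒ jssjsjsSjjsjjs   [D -> s j]
jssjsjsSjjsjjs ⇒ jssjsjsjDsjjsjjs   [S -> j D s]
jssjsjsjDsjjsjjs ⇒ jssjsjsjsjsjjsjjs   [D -> s j]

S ⇒ jDs ⇒ jsDs ⇒ jssDs ⇒ jssSjjs ⇒ jssjDsjjs ⇒ jssjSjjsjjs ⇒ jssjDsSjjsjjs ⇒ jssjsjsSjjsjjs ⇒ jssjsjsjDsjjsjjs ⇒ jssjsjsjsjsjjsjjs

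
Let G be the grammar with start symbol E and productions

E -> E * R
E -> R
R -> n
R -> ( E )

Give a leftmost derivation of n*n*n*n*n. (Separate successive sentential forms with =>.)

E=>E*R=>E*R*R=>E*R*R*R=>E*R*R*R*R=>R*R*R*R*R=>n*R*R*R*R=>n*n*R*R*R=>n*n*n*R*R=>n*n*n*n*R=>n*n*n*n*n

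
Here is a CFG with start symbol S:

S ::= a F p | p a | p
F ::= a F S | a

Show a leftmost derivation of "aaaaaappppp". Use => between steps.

S=>aFp=>aaFSp=>aaaFSSp=>aaaaFSSSp=>aaaaaFSSSSp=>aaaaaaSSSSp=>aaaaaapSSSp=>aaaaaappSSp=>aaaaaapppSp=>aaaaaappppp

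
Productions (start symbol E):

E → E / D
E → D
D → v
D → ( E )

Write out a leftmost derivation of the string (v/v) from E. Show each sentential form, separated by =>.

E => D => (E) => (E/D) => (D/D) => (v/D) => (v/v)

E => D   [E → D]
D => (E)   [D → ( E )]
(E) => (E/D)   [E → E / D]
(E/D) => (D/D)   [E → D]
(D/D) => (v/D)   [D → v]
(v/D) => (v/v)   [D → v]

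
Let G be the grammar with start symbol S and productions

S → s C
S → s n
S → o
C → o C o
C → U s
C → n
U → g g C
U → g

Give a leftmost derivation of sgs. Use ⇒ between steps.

S ⇒ sC ⇒ sUs ⇒ sgs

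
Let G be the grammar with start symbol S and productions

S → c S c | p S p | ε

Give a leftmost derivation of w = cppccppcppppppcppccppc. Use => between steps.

S => cSc => cpSpc => cppSppc => cppcScppc => cppccSccppc => cppccpSpccppc => cppccppSppccppc => cppccppcScppccppc => cppccppcpSpcppccppc => cppccppcppSppcppccppc => cppccppcpppSpppcppccppc => cppccppcppppppcppccppc

S => cSc   [S → c S c]
cSc => cpSpc   [S → p S p]
cpSpc => cppSppc   [S → p S p]
cppSppc => cppcScppc   [S → c S c]
cppcScppc => cppccSccppc   [S → c S c]
cppccSccppc => cppccpSpccppc   [S → p S p]
cppccpSpccppc => cppccppSppccppc   [S → p S p]
cppccppSppccppc => cppccppcScppccppc   [S → c S c]
cppccppcScppccppc => cppccppcpSpcppccppc   [S → p S p]
cppccppcpSpcppccppc => cppccppcppSppcppccppc   [S → p S p]
cppccppcppSppcppccppc => cppccppcpppSpppcppccppc   [S → p S p]
cppccppcpppSpppcppccppc => cppccppcppppppcppccppc   [S → ε]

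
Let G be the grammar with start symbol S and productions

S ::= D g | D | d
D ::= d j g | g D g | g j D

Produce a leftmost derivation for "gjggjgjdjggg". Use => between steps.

S => Dg   [S ::= D g]
Dg => gjDg   [D ::= g j D]
gjDg => gjgDgg   [D ::= g D g]
gjgDgg => gjggjDgg   [D ::= g j D]
gjggjDgg => gjggjgjDgg   [D ::= g j D]
gjggjgjDgg => gjggjgjdjggg   [D ::= d j g]

S => Dg => gjDg => gjgDgg => gjggjDgg => gjggjgjDgg => gjggjgjdjggg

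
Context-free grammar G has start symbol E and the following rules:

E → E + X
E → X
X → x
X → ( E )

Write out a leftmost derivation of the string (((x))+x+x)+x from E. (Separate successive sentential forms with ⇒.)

E⇒E+X⇒X+X⇒(E)+X⇒(E+X)+X⇒(E+X+X)+X⇒(X+X+X)+X⇒((E)+X+X)+X⇒((X)+X+X)+X⇒(((E))+X+X)+X⇒(((X))+X+X)+X⇒(((x))+X+X)+X⇒(((x))+x+X)+X⇒(((x))+x+x)+X⇒(((x))+x+x)+x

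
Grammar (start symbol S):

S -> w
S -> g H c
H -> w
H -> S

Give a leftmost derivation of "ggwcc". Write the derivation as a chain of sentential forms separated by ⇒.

S⇒gHc⇒gSc⇒ggHcc⇒ggwcc

S ⇒ gHc   [S -> g H c]
gHc ⇒ gSc   [H -> S]
gSc ⇒ ggHcc   [S -> g H c]
ggHcc ⇒ ggwcc   [H -> w]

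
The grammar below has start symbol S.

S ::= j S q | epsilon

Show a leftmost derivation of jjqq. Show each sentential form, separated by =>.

S=>jSq=>jjSqq=>jjqq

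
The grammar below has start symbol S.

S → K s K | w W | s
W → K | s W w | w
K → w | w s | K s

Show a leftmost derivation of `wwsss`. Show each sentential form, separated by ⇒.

S ⇒ wW ⇒ wK ⇒ wKs ⇒ wKss ⇒ wKsss ⇒ wwsss

S ⇒ wW   [S → w W]
wW ⇒ wK   [W → K]
wK ⇒ wKs   [K → K s]
wKs ⇒ wKss   [K → K s]
wKss ⇒ wKsss   [K → K s]
wKsss ⇒ wwsss   [K → w]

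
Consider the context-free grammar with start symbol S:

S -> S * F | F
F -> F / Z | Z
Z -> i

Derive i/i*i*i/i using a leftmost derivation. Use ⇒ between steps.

S ⇒ S*F ⇒ S*F*F ⇒ F*F*F ⇒ F/Z*F*F ⇒ Z/Z*F*F ⇒ i/Z*F*F ⇒ i/i*F*F ⇒ i/i*Z*F ⇒ i/i*i*F ⇒ i/i*i*F/Z ⇒ i/i*i*Z/Z ⇒ i/i*i*i/Z ⇒ i/i*i*i/i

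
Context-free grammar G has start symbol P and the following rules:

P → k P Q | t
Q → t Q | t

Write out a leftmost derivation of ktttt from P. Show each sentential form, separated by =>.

P => kPQ => ktQ => kttQ => ktttQ => ktttt

P => kPQ   [P → k P Q]
kPQ => ktQ   [P → t]
ktQ => kttQ   [Q → t Q]
kttQ => ktttQ   [Q → t Q]
ktttQ => ktttt   [Q → t]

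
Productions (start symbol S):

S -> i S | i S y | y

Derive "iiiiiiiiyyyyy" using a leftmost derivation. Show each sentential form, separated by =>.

S => iS => iiSy => iiiSy => iiiiSyy => iiiiiSyyy => iiiiiiSyyy => iiiiiiiSyyy => iiiiiiiiSyyyy => iiiiiiiiyyyyy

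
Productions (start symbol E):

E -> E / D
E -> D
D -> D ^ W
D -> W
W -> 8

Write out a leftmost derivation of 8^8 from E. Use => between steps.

E => D => D^W => W^W => 8^W => 8^8

E => D   [E -> D]
D => D^W   [D -> D ^ W]
D^W => W^W   [D -> W]
W^W => 8^W   [W -> 8]
8^W => 8^8   [W -> 8]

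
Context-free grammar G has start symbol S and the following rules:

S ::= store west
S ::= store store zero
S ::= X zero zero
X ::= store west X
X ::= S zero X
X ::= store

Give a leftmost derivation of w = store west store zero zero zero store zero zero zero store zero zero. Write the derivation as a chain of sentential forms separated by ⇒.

S ⇒ X zero zero   [S ::= X zero zero]
X zero zero ⇒ S zero X zero zero   [X ::= S zero X]
S zero X zero zero ⇒ X zero zero zero X zero zero   [S ::= X zero zero]
X zero zero zero X zero zero ⇒ S zero X zero zero zero X zero zero   [X ::= S zero X]
S zero X zero zero zero X zero zero ⇒ X zero zero zero X zero zero zero X zero zero   [S ::= X zero zero]
X zero zero zero X zero zero zero X zero zero ⇒ store west X zero zero zero X zero zero zero X zero zero   [X ::= store west X]
store west X zero zero zero X zero zero zero X zero zero ⇒ store west store zero zero zero X zero zero zero X zero zero   [X ::= store]
store west store zero zero zero X zero zero zero X zero zero ⇒ store west store zero zero zero store zero zero zero X zero zero   [X ::= store]
store west store zero zero zero store zero zero zero X zero zero ⇒ store west store zero zero zero store zero zero zero store zero zero   [X ::= store]

S ⇒ X zero zero ⇒ S zero X zero zero ⇒ X zero zero zero X zero zero ⇒ S zero X zero zero zero X zero zero ⇒ X zero zero zero X zero zero zero X zero zero ⇒ store west X zero zero zero X zero zero zero X zero zero ⇒ store west store zero zero zero X zero zero zero X zero zero ⇒ store west store zero zero zero store zero zero zero X zero zero ⇒ store west store zero zero zero store zero zero zero store zero zero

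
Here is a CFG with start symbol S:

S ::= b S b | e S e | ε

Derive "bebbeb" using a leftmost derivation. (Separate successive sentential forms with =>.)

S => bSb => beSeb => bebSbeb => bebbeb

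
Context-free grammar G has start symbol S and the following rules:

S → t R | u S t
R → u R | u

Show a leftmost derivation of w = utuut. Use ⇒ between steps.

S ⇒ uSt ⇒ utRt ⇒ utuRt ⇒ utuut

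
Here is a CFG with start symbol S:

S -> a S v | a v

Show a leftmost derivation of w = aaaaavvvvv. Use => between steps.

S => aSv => aaSvv => aaaSvvv => aaaaSvvvv => aaaaavvvvv

S => aSv   [S -> a S v]
aSv => aaSvv   [S -> a S v]
aaSvv => aaaSvvv   [S -> a S v]
aaaSvvv => aaaaSvvvv   [S -> a S v]
aaaaSvvvv => aaaaavvvvv   [S -> a v]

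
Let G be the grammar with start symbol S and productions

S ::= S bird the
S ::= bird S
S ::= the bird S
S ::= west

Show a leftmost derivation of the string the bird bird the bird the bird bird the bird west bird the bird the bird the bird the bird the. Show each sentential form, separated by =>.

S => the bird S   [S ::= the bird S]
the bird S => the bird bird S   [S ::= bird S]
the bird bird S => the bird bird S bird the   [S ::= S bird the]
the bird bird S bird the => the bird bird S bird the bird the   [S ::= S bird the]
the bird bird S bird the bird the => the bird bird the bird S bird the bird the   [S ::= the bird S]
the bird bird the bird S bird the bird the => the bird bird the bird S bird the bird the bird the   [S ::= S bird the]
the bird bird the bird S bird the bird the bird the => the bird bird the bird the bird S bird the bird the bird the   [S ::= the bird S]
the bird bird the bird the bird S bird the bird the bird the => the bird bird the bird the bird bird S bird the bird the bird the   [S ::= bird S]
the bird bird the bird the bird bird S bird the bird the bird the => the bird bird the bird the bird bird S bird the bird the bird the bird the   [S ::= S bird the]
the bird bird the bird the bird bird S bird the bird the bird the bird the => the bird bird the bird the bird bird the bird S bird the bird the bird the bird the   [S ::= the bird S]
the bird bird the bird the bird bird the bird S bird the bird the bird the bird the => the bird bird the bird the bird bird the bird S bird the bird the bird the bird the bird the   [S ::= S bird the]
the bird bird the bird the bird bird the bird S bird the bird the bird the bird the bird the => the bird bird the bird the bird bird the bird west bird the bird the bird the bird the bird the   [S ::= west]

S => the bird S => the bird bird S => the bird bird S bird the => the bird bird S bird the bird the => the bird bird the bird S bird the bird the => the bird bird the bird S bird the bird the bird the => the bird bird the bird the bird S bird the bird the bird the => the bird bird the bird the bird bird S bird the bird the bird the => the bird bird the bird the bird bird S bird the bird the bird the bird the => the bird bird the bird the bird bird the bird S bird the bird the bird the bird the => the bird bird the bird the bird bird the bird S bird the bird the bird the bird the bird the => the bird bird the bird the bird bird the bird west bird the bird the bird the bird the bird the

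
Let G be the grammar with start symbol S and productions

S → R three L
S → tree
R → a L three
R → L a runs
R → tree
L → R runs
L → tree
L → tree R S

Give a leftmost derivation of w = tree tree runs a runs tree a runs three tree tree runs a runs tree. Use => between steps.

S => R three L => L a runs three L => tree R S a runs three L => tree L a runs S a runs three L => tree R runs a runs S a runs three L => tree tree runs a runs S a runs three L => tree tree runs a runs tree a runs three L => tree tree runs a runs tree a runs three tree R S => tree tree runs a runs tree a runs three tree L a runs S => tree tree runs a runs tree a runs three tree R runs a runs S => tree tree runs a runs tree a runs three tree tree runs a runs S => tree tree runs a runs tree a runs three tree tree runs a runs tree

S => R three L   [S → R three L]
R three L => L a runs three L   [R → L a runs]
L a runs three L => tree R S a runs three L   [L → tree R S]
tree R S a runs three L => tree L a runs S a runs three L   [R → L a runs]
tree L a runs S a runs three L => tree R runs a runs S a runs three L   [L → R runs]
tree R runs a runs S a runs three L => tree tree runs a runs S a runs three L   [R → tree]
tree tree runs a runs S a runs three L => tree tree runs a runs tree a runs three L   [S → tree]
tree tree runs a runs tree a runs three L => tree tree runs a runs tree a runs three tree R S   [L → tree R S]
tree tree runs a runs tree a runs three tree R S => tree tree runs a runs tree a runs three tree L a runs S   [R → L a runs]
tree tree runs a runs tree a runs three tree L a runs S => tree tree runs a runs tree a runs three tree R runs a runs S   [L → R runs]
tree tree runs a runs tree a runs three tree R runs a runs S => tree tree runs a runs tree a runs three tree tree runs a runs S   [R → tree]
tree tree runs a runs tree a runs three tree tree runs a runs S => tree tree runs a runs tree a runs three tree tree runs a runs tree   [S → tree]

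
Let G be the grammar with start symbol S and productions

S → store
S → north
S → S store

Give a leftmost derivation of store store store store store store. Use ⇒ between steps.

S ⇒ S store   [S → S store]
S store ⇒ S store store   [S → S store]
S store store ⇒ S store store store   [S → S store]
S store store store ⇒ S store store store store   [S → S store]
S store store store store ⇒ S store store store store store   [S → S store]
S store store store store store ⇒ store store store store store store   [S → store]

S ⇒ S store ⇒ S store store ⇒ S store store store ⇒ S store store store store ⇒ S store store store store store ⇒ store store store store store store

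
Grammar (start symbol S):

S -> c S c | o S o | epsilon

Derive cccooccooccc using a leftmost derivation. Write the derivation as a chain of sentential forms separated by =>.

S=>cSc=>ccScc=>cccSccc=>cccoSoccc=>cccooSooccc=>cccoocScooccc=>cccooccooccc

S => cSc   [S -> c S c]
cSc => ccScc   [S -> c S c]
ccScc => cccSccc   [S -> c S c]
cccSccc => cccoSoccc   [S -> o S o]
cccoSoccc => cccooSooccc   [S -> o S o]
cccooSooccc => cccoocScooccc   [S -> c S c]
cccoocScooccc => cccooccooccc   [S -> epsilon]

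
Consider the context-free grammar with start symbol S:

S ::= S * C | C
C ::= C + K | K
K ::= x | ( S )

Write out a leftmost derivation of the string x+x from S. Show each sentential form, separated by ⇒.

S ⇒ C   [S ::= C]
C ⇒ C+K   [C ::= C + K]
C+K ⇒ K+K   [C ::= K]
K+K ⇒ x+K   [K ::= x]
x+K ⇒ x+x   [K ::= x]

S⇒C⇒C+K⇒K+K⇒x+K⇒x+x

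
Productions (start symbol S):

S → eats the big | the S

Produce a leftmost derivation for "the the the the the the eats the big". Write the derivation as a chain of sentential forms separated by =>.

S => the S => the the S => the the the S => the the the the S => the the the the the S => the the the the the the S => the the the the the the eats the big

S => the S   [S → the S]
the S => the the S   [S → the S]
the the S => the the the S   [S → the S]
the the the S => the the the the S   [S → the S]
the the the the S => the the the the the S   [S → the S]
the the the the the S => the the the the the the S   [S → the S]
the the the the the the S => the the the the the the eats the big   [S → eats the big]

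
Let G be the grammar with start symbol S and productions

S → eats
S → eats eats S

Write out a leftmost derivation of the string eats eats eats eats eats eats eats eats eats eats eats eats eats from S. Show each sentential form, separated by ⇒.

S ⇒ eats eats S   [S → eats eats S]
eats eats S ⇒ eats eats eats eats S   [S → eats eats S]
eats eats eats eats S ⇒ eats eats eats eats eats eats S   [S → eats eats S]
eats eats eats eats eats eats S ⇒ eats eats eats eats eats eats eats eats S   [S → eats eats S]
eats eats eats eats eats eats eats eats S ⇒ eats eats eats eats eats eats eats eats eats eats S   [S → eats eats S]
eats eats eats eats eats eats eats eats eats eats S ⇒ eats eats eats eats eats eats eats eats eats eats eats eats S   [S → eats eats S]
eats eats eats eats eats eats eats eats eats eats eats eats S ⇒ eats eats eats eats eats eats eats eats eats eats eats eats eats   [S → eats]

S ⇒ eats eats S ⇒ eats eats eats eats S ⇒ eats eats eats eats eats eats S ⇒ eats eats eats eats eats eats eats eats S ⇒ eats eats eats eats eats eats eats eats eats eats S ⇒ eats eats eats eats eats eats eats eats eats eats eats eats S ⇒ eats eats eats eats eats eats eats eats eats eats eats eats eats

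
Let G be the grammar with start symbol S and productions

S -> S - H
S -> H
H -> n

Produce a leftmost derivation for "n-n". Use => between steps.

S=>S-H=>H-H=>n-H=>n-n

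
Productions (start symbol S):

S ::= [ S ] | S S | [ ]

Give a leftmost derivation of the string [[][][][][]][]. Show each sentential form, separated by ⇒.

S⇒SS⇒[S]S⇒[SS]S⇒[SSS]S⇒[SSSS]S⇒[SSSSS]S⇒[[]SSSS]S⇒[[][]SSS]S⇒[[][][]SS]S⇒[[][][][]S]S⇒[[][][][][]]S⇒[[][][][][]][]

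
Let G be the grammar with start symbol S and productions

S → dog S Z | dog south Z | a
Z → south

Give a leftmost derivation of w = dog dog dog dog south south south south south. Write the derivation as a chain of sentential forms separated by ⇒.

S ⇒ dog S Z ⇒ dog dog S Z Z ⇒ dog dog dog S Z Z Z ⇒ dog dog dog dog south Z Z Z Z ⇒ dog dog dog dog south south Z Z Z ⇒ dog dog dog dog south south south Z Z ⇒ dog dog dog dog south south south south Z ⇒ dog dog dog dog south south south south south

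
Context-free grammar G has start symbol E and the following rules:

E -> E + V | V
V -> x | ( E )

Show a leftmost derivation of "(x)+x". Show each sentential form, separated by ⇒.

E ⇒ E+V   [E -> E + V]
E+V ⇒ V+V   [E -> V]
V+V ⇒ (E)+V   [V -> ( E )]
(E)+V ⇒ (V)+V   [E -> V]
(V)+V ⇒ (x)+V   [V -> x]
(x)+V ⇒ (x)+x   [V -> x]

E ⇒ E+V ⇒ V+V ⇒ (E)+V ⇒ (V)+V ⇒ (x)+V ⇒ (x)+x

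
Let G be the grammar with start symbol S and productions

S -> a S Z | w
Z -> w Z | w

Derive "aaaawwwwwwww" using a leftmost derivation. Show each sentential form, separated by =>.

S => aSZ   [S -> a S Z]
aSZ => aaSZZ   [S -> a S Z]
aaSZZ => aaaSZZZ   [S -> a S Z]
aaaSZZZ => aaaaSZZZZ   [S -> a S Z]
aaaaSZZZZ => aaaawZZZZ   [S -> w]
aaaawZZZZ => aaaawwZZZ   [Z -> w]
aaaawwZZZ => aaaawwwZZZ   [Z -> w Z]
aaaawwwZZZ => aaaawwwwZZ   [Z -> w]
aaaawwwwZZ => aaaawwwwwZ   [Z -> w]
aaaawwwwwZ => aaaawwwwwwZ   [Z -> w Z]
aaaawwwwwwZ => aaaawwwwwwwZ   [Z -> w Z]
aaaawwwwwwwZ => aaaawwwwwwww   [Z -> w]

S => aSZ => aaSZZ => aaaSZZZ => aaaaSZZZZ => aaaawZZZZ => aaaawwZZZ => aaaawwwZZZ => aaaawwwwZZ => aaaawwwwwZ => aaaawwwwwwZ => aaaawwwwwwwZ => aaaawwwwwwww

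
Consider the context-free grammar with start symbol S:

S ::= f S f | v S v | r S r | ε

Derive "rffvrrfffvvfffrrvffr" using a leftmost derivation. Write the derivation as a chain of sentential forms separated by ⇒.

S ⇒ rSr ⇒ rfSfr ⇒ rffSffr ⇒ rffvSvffr ⇒ rffvrSrvffr ⇒ rffvrrSrrvffr ⇒ rffvrrfSfrrvffr ⇒ rffvrrffSffrrvffr ⇒ rffvrrfffSfffrrvffr ⇒ rffvrrfffvSvfffrrvffr ⇒ rffvrrfffvvfffrrvffr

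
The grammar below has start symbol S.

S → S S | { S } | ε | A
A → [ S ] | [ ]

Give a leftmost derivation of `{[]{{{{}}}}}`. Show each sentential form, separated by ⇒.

S ⇒ {S} ⇒ {SS} ⇒ {AS} ⇒ {[]S} ⇒ {[]{S}} ⇒ {[]{SS}} ⇒ {[]{{S}S}} ⇒ {[]{{{S}}S}} ⇒ {[]{{{{S}}}S}} ⇒ {[]{{{{}}}S}} ⇒ {[]{{{{}}}}}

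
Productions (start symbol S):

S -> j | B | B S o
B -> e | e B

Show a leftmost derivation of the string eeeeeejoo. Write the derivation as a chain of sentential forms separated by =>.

S => BSo   [S -> B S o]
BSo => eBSo   [B -> e B]
eBSo => eeSo   [B -> e]
eeSo => eeBSoo   [S -> B S o]
eeBSoo => eeeBSoo   [B -> e B]
eeeBSoo => eeeeBSoo   [B -> e B]
eeeeBSoo => eeeeeBSoo   [B -> e B]
eeeeeBSoo => eeeeeeSoo   [B -> e]
eeeeeeSoo => eeeeeejoo   [S -> j]

S => BSo => eBSo => eeSo => eeBSoo => eeeBSoo => eeeeBSoo => eeeeeBSoo => eeeeeeSoo => eeeeeejoo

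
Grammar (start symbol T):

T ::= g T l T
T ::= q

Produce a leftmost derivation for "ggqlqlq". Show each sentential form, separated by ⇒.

T ⇒ gTlT ⇒ ggTlTlT ⇒ ggqlTlT ⇒ ggqlqlT ⇒ ggqlqlq

T ⇒ gTlT   [T ::= g T l T]
gTlT ⇒ ggTlTlT   [T ::= g T l T]
ggTlTlT ⇒ ggqlTlT   [T ::= q]
ggqlTlT ⇒ ggqlqlT   [T ::= q]
ggqlqlT ⇒ ggqlqlq   [T ::= q]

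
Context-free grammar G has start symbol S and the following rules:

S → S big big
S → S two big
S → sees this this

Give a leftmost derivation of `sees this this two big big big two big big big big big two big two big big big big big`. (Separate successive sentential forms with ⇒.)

S ⇒ S big big   [S → S big big]
S big big ⇒ S big big big big   [S → S big big]
S big big big big ⇒ S two big big big big big   [S → S two big]
S two big big big big big ⇒ S two big two big big big big big   [S → S two big]
S two big two big big big big big ⇒ S big big two big two big big big big big   [S → S big big]
S big big two big two big big big big big ⇒ S big big big big two big two big big big big big   [S → S big big]
S big big big big two big two big big big big big ⇒ S two big big big big big two big two big big big big big   [S → S two big]
S two big big big big big two big two big big big big big ⇒ S big big two big big big big big two big two big big big big big   [S → S big big]
S big big two big big big big big two big two big big big big big ⇒ S two big big big two big big big big big two big two big big big big big   [S → S two big]
S two big big big two big big big big big two big two big big big big big ⇒ sees this this two big big big two big big big big big two big two big big big big big   [S → sees this this]

S ⇒ S big big ⇒ S big big big big ⇒ S two big big big big big ⇒ S two big two big big big big big ⇒ S big big two big two big big big big big ⇒ S big big big big two big two big big big big big ⇒ S two big big big big big two big two big big big big big ⇒ S big big two big big big big big two big two big big big big big ⇒ S two big big big two big big big big big two big two big big big big big ⇒ sees this this two big big big two big big big big big two big two big big big big big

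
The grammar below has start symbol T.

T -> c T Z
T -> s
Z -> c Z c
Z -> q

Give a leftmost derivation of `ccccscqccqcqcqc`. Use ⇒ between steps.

T ⇒ cTZ   [T -> c T Z]
cTZ ⇒ ccTZZ   [T -> c T Z]
ccTZZ ⇒ cccTZZZ   [T -> c T Z]
cccTZZZ ⇒ ccccTZZZZ   [T -> c T Z]
ccccTZZZZ ⇒ ccccsZZZZ   [T -> s]
ccccsZZZZ ⇒ ccccscZcZZZ   [Z -> c Z c]
ccccscZcZZZ ⇒ ccccscqcZZZ   [Z -> q]
ccccscqcZZZ ⇒ ccccscqccZcZZ   [Z -> c Z c]
ccccscqccZcZZ ⇒ ccccscqccqcZZ   [Z -> q]
ccccscqccqcZZ ⇒ ccccscqccqcqZ   [Z -> q]
ccccscqccqcqZ ⇒ ccccscqccqcqcZc   [Z -> c Z c]
ccccscqccqcqcZc ⇒ ccccscqccqcqcqc   [Z -> q]

T ⇒ cTZ ⇒ ccTZZ ⇒ cccTZZZ ⇒ ccccTZZZZ ⇒ ccccsZZZZ ⇒ ccccscZcZZZ ⇒ ccccscqcZZZ ⇒ ccccscqccZcZZ ⇒ ccccscqccqcZZ ⇒ ccccscqccqcqZ ⇒ ccccscqccqcqcZc ⇒ ccccscqccqcqcqc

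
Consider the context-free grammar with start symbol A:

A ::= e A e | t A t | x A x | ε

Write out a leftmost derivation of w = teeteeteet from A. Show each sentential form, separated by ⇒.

A⇒tAt⇒teAet⇒teeAeet⇒teetAteet⇒teeteAeteet⇒teeteeteet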